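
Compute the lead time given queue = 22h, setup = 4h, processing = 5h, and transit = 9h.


Lead time = queue + setup + processing + transit
= 22 + 4 + 5 + 9
= 40 hours


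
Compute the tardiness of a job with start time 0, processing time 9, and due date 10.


Completion = start + processing = 0 + 9 = 9
Tardiness = max(0, C - d) = max(0, 9 - 10)
= max(0, -1)
= 0


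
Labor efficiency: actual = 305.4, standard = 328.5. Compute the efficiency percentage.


Efficiency = (actual / standard) × 100
= (305.4 / 328.5) × 100
= 93.0%


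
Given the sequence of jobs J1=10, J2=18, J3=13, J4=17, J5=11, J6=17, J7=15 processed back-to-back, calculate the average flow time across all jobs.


Completion times:
  J1: completes at 10
  J2: completes at 28
  J3: completes at 41
  J4: completes at 58
  J5: completes at 69
  J6: completes at 86
  J7: completes at 101
Sum = 393
Average = 393/7
= 56.14


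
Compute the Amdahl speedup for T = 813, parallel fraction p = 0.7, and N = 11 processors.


Amdahl's law: T_p = T × ((1-p) + p/N)
= 813 × ((1-0.7) + 0.7/11)
= 813 × (0.30 + 0.0636)
= 813 × 0.3636
= 295.64
Speedup = 813/295.64
= 2.75×


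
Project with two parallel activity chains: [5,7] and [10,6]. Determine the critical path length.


Path A: 5 + 7 = 12
Path B: 10 + 6 = 16
Critical path = longest = max(12, 16)
= 16 (Path B)


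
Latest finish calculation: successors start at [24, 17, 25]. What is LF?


LF = min of all successor start times
Successors start at: [24, 17, 25]
LF = min(24, 17, 25)
= 17


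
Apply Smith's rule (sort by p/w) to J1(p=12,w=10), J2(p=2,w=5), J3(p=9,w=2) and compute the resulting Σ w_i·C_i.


WSPT order (by p/w): J2 → J1 → J3
  J2: C=2, w·C=5×2=10
  J1: C=14, w·C=10×14=140
  J3: C=23, w·C=2×23=46
Σ w·C = 196
= 196


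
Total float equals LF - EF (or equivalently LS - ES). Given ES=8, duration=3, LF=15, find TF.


EF = ES + duration = 8 + 3 = 11
LS = LF - duration = 15 - 3 = 12
Total Float = LF - EF = 15 - 11
(or LS - ES = 12 - 8)
= 4


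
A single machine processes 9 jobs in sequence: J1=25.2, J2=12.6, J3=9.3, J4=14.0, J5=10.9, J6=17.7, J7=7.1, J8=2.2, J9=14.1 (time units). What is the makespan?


Sequential makespan: sum all processing times
= 25.2 + 12.6 + 9.3 + 14.0 + 10.9 + 17.7 + 7.1 + 2.2 + 14.1
= 113.1 time units


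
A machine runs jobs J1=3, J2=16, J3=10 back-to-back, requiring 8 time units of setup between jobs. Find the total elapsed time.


Makespan = Σ processing + (n-1) × setup
= (3 + 16 + 10) + (3-1)×8
= 29 + 16
= 45 time units


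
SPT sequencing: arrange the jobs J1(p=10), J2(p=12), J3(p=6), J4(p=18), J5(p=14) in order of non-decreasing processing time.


SPT: sort by shortest processing time
  J3: p=6
  J1: p=10
  J2: p=12
  J5: p=14
  J4: p=18
Order: J3 → J1 → J2 → J5 → J4


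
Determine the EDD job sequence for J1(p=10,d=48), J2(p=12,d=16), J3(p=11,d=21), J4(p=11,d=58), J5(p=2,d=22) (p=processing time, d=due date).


EDD: sort by earliest due date
  J2: d=16, p=12
  J3: d=21, p=11
  J5: d=22, p=2
  J1: d=48, p=10
  J4: d=58, p=11
Order: J2 → J3 → J5 → J1 → J4


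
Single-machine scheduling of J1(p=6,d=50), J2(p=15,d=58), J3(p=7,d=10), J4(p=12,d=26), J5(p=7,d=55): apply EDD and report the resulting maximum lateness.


EDD order: J3 → J4 → J1 → J5 → J2
Completion and lateness:
  J3: C=7, d=10, L=7-10=-3
  J4: C=19, d=26, L=19-26=-7
  J1: C=25, d=50, L=25-50=-25
  J5: C=32, d=55, L=32-55=-23
  J2: C=47, d=58, L=47-58=-11
Lmax = max(-3, -7, -25, -23, -11)
= -3


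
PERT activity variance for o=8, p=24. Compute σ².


σ² = ((p - o) / 6)² = (p - o)² / 36
= (24 - 8)² / 36
= 16² / 36
= 256 / 36
= 7.1111


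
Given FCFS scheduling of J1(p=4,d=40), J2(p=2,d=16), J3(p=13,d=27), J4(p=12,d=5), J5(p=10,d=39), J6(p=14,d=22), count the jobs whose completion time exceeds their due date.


Completion vs due date:
  J1: C=4, d=40 → on time
  J2: C=6, d=16 → on time
  J3: C=19, d=27 → on time
  J4: C=31, d=5 → TARDY
  J5: C=41, d=39 → TARDY
  J6: C=55, d=22 → TARDY
Tardy jobs: J4, J5, J6
Count = 3


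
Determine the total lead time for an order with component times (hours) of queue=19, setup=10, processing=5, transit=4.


Lead time = queue + setup + processing + transit
= 19 + 10 + 5 + 4
= 38 hours


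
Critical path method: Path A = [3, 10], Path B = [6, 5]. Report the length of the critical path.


Path A: 3 + 10 = 13
Path B: 6 + 5 = 11
Critical path = longest = max(13, 11)
= 13 (Path A)


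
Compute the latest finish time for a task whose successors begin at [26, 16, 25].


LF = min of all successor start times
Successors start at: [26, 16, 25]
LF = min(26, 16, 25)
= 16


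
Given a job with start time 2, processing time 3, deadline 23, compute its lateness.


Completion = 2 + 3 = 5
Lateness = C - d = 5 - 23
= -18


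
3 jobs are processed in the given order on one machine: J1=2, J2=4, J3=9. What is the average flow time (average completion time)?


Completion times:
  J1: completes at 2
  J2: completes at 6
  J3: completes at 15
Sum = 23
Average = 23/3
= 7.67


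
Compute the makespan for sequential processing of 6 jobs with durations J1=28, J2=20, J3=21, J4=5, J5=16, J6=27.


Sequential makespan: sum all processing times
= 28 + 20 + 21 + 5 + 16 + 27
= 117 time units


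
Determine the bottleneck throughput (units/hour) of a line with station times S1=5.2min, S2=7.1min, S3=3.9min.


Bottleneck = longest station time
Station times: [5.2, 7.1, 3.9]
Max = 7.1 min
Rate = 60 / 7.1
= 8.45 units/hour (bottleneck: 7.1min)


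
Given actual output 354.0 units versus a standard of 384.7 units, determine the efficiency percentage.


Efficiency = (actual / standard) × 100
= (354.0 / 384.7) × 100
= 92.0%


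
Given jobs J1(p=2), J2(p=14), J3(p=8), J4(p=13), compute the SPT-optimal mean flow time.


SPT order: J1 → J3 → J4 → J2
Completion times:
  J1: C=2
  J3: C=10
  J4: C=23
  J2: C=37
Sum = 72, n = 4
Mean flow = 72/4
= 18.00


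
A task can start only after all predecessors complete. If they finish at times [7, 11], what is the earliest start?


ES = max of all predecessor completion times
Predecessors: [7, 11]
ES = max(7, 11)
= 11


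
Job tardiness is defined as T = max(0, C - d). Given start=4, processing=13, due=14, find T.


Completion = start + processing = 4 + 13 = 17
Tardiness = max(0, C - d) = max(0, 17 - 14)
= max(0, 3)
= 3


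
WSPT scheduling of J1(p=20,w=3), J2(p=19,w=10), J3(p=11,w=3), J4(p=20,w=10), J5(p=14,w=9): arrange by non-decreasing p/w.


WSPT (Smith's rule): sort by p/w ascending
  J5: p/w = 14/9 = 1.556
  J2: p/w = 19/10 = 1.900
  J4: p/w = 20/10 = 2.000
  J3: p/w = 11/3 = 3.667
  J1: p/w = 20/3 = 6.667
Order: J5 → J2 → J4 → J3 → J1


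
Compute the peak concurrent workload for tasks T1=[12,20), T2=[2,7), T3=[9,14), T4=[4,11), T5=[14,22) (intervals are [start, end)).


Check each time point for overlaps:
  t=4: 2 tasks active (T2, T4)
Max concurrent = 2


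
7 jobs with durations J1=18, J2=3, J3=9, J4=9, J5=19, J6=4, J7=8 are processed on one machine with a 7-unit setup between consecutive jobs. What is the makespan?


Makespan = Σ processing + (n-1) × setup
= (18 + 3 + 9 + 9 + 19 + 4 + 8) + (7-1)×7
= 70 + 42
= 112 time units


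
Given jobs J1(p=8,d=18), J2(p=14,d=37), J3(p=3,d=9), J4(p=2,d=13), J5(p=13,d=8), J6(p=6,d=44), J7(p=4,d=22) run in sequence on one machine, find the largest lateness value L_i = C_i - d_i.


Lateness per job (L = C - d):
  J1: C=8, d=18, L=-10
  J2: C=22, d=37, L=-15
  J3: C=25, d=9, L=16
  J4: C=27, d=13, L=14
  J5: C=40, d=8, L=32
  J6: C=46, d=44, L=2
  J7: C=50, d=22, L=28
Lmax = max(-10, -15, 16, 14, 32, 2, 28)
= 32


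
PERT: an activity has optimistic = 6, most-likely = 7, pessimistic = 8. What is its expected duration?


te = (o + 4m + p) / 6
= (6 + 4×7 + 8) / 6
= (6 + 28 + 8) / 6
= 42 / 6
= 7.00


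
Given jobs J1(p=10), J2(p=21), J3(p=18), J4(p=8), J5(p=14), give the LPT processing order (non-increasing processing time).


LPT: sort by longest processing time first
  J2: p=21
  J3: p=18
  J5: p=14
  J1: p=10
  J4: p=8
Order: J2 → J3 → J5 → J1 → J4


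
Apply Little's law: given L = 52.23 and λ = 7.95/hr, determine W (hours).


Little's law: L = λW → W = L / λ
= 52.23 / 7.95
= 6.57 hours


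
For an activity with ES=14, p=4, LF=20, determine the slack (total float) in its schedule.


EF = ES + duration = 14 + 4 = 18
LS = LF - duration = 20 - 4 = 16
Total Float = LF - EF = 20 - 18
(or LS - ES = 16 - 14)
= 2


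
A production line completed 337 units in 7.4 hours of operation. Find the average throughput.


Throughput = units / time
= 337 / 7.4
= 45.5 units/hour


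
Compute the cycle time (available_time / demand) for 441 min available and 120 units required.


Cycle time = available time / demand
= 441 / 120
= 3.67 min/unit


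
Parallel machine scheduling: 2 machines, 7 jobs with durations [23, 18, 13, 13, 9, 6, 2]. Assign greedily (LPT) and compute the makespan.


Jobs (LPT sorted): [23, 18, 13, 13, 9, 6, 2]
Machines: 2
  J=23 → Machine 1 (load: 0+23=23)
  J=18 → Machine 2 (load: 0+18=18)
  J=13 → Machine 2 (load: 18+13=31)
  J=13 → Machine 1 (load: 23+13=36)
  J=9 → Machine 2 (load: 31+9=40)
  J=6 → Machine 1 (load: 36+6=42)
  J=2 → Machine 2 (load: 40+2=42)
Machine loads: [42, 42]
Makespan = max = 42 time units


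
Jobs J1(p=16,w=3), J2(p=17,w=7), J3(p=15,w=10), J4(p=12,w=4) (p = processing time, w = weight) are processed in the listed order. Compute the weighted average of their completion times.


Completion times:
  J1: C=16, w×C=3×16=48
  J2: C=33, w×C=7×33=231
  J3: C=48, w×C=10×48=480
  J4: C=60, w×C=4×60=240
Sum w×C = 999
Sum w = 24
Weighted avg = 999/24
= 41.62


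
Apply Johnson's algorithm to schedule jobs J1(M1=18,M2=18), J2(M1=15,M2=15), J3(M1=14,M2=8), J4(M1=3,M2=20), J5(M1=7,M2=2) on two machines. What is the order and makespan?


Johnson's rule:
Group 1 (M1≤M2, sort by M1): ['J4', 'J2', 'J1']
Group 2 (M1>M2, sort desc M2): ['J3', 'J5']
Sequence: J4 → J2 → J1 → J3 → J5
Makespan calculation:
  J4: M1 done=3, M2 done=23
  J2: M1 done=18, M2 done=38
  J1: M1 done=36, M2 done=56
  J3: M1 done=50, M2 done=64
  J5: M1 done=57, M2 done=66
= Sequence: J4 → J2 → J1 → J3 → J5, Makespan: 66


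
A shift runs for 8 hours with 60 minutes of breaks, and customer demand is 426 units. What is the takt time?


Available = 8×60 - 60 = 420 min
Takt time = 420 / 426
= 0.99 min/unit


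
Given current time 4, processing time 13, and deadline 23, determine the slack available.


Slack = due - current_time - processing
= 23 - 4 - 13
= 6


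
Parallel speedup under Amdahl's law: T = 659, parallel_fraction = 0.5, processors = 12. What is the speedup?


Amdahl's law: T_p = T × ((1-p) + p/N)
= 659 × ((1-0.5) + 0.5/12)
= 659 × (0.50 + 0.0417)
= 659 × 0.5417
= 356.96
Speedup = 659/356.96
= 1.85×


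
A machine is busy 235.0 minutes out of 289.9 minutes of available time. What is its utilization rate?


Utilization = busy / total × 100
= 235.0 / 289.9 × 100
= 81.1%


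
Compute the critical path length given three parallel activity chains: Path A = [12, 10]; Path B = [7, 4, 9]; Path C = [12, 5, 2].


Path A: 12 + 10 = 22
Path B: 7 + 4 + 9 = 20
Path C: 12 + 5 + 2 = 19
Critical path = longest = max(22, 20, 19)
= 22 (Path A)


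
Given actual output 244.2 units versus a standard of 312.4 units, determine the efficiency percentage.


Efficiency = (actual / standard) × 100
= (244.2 / 312.4) × 100
= 78.2%


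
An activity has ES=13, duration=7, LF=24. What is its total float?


EF = ES + duration = 13 + 7 = 20
LS = LF - duration = 24 - 7 = 17
Total Float = LF - EF = 24 - 20
(or LS - ES = 17 - 13)
= 4


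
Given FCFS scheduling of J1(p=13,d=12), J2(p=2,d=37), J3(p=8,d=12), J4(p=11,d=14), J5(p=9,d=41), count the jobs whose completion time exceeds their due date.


Completion vs due date:
  J1: C=13, d=12 → TARDY
  J2: C=15, d=37 → on time
  J3: C=23, d=12 → TARDY
  J4: C=34, d=14 → TARDY
  J5: C=43, d=41 → TARDY
Tardy jobs: J1, J3, J4, J5
Count = 4


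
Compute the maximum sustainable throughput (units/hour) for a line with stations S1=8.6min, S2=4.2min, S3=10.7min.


Bottleneck = longest station time
Station times: [8.6, 4.2, 10.7]
Max = 10.7 min
Rate = 60 / 10.7
= 5.61 units/hour (bottleneck: 10.7min)


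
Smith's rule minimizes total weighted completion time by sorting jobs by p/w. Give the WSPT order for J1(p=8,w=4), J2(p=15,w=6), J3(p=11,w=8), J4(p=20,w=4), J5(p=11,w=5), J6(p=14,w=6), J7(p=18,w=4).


WSPT (Smith's rule): sort by p/w ascending
  J3: p/w = 11/8 = 1.375
  J1: p/w = 8/4 = 2.000
  J5: p/w = 11/5 = 2.200
  J6: p/w = 14/6 = 2.333
  J2: p/w = 15/6 = 2.500
  J7: p/w = 18/4 = 4.500
  J4: p/w = 20/4 = 5.000
Order: J3 → J1 → J5 → J6 → J2 → J7 → J4


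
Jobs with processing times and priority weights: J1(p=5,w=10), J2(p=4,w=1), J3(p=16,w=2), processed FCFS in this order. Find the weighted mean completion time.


Completion times:
  J1: C=5, w×C=10×5=50
  J2: C=9, w×C=1×9=9
  J3: C=25, w×C=2×25=50
Sum w×C = 109
Sum w = 13
Weighted avg = 109/13
= 8.38


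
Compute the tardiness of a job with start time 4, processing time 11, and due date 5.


Completion = start + processing = 4 + 11 = 15
Tardiness = max(0, C - d) = max(0, 15 - 5)
= max(0, 10)
= 10


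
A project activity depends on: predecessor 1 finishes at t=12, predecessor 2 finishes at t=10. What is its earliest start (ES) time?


ES = max of all predecessor completion times
Predecessors: [12, 10]
ES = max(12, 10)
= 12


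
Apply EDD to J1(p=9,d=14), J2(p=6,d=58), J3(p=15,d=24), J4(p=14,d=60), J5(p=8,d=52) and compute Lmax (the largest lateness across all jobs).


EDD order: J1 → J3 → J5 → J2 → J4
Completion and lateness:
  J1: C=9, d=14, L=9-14=-5
  J3: C=24, d=24, L=24-24=0
  J5: C=32, d=52, L=32-52=-20
  J2: C=38, d=58, L=38-58=-20
  J4: C=52, d=60, L=52-60=-8
Lmax = max(-5, 0, -20, -20, -8)
= 0


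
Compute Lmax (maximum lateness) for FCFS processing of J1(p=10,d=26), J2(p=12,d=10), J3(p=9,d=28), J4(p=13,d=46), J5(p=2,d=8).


Lateness per job (L = C - d):
  J1: C=10, d=26, L=-16
  J2: C=22, d=10, L=12
  J3: C=31, d=28, L=3
  J4: C=44, d=46, L=-2
  J5: C=46, d=8, L=38
Lmax = max(-16, 12, 3, -2, 38)
= 38


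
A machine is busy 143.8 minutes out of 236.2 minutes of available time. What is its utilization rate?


Utilization = busy / total × 100
= 143.8 / 236.2 × 100
= 60.9%


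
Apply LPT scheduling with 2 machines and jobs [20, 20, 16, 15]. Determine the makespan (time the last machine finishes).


Jobs (LPT sorted): [20, 20, 16, 15]
Machines: 2
  J=20 → Machine 1 (load: 0+20=20)
  J=20 → Machine 2 (load: 0+20=20)
  J=16 → Machine 1 (load: 20+16=36)
  J=15 → Machine 2 (load: 20+15=35)
Machine loads: [36, 35]
Makespan = max = 36 time units


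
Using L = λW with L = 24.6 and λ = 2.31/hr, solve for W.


Little's law: L = λW → W = L / λ
= 24.6 / 2.31
= 10.65 hours


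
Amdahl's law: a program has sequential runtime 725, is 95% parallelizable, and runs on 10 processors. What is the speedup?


Amdahl's law: T_p = T × ((1-p) + p/N)
= 725 × ((1-0.95) + 0.95/10)
= 725 × (0.05 + 0.0950)
= 725 × 0.1450
= 105.13
Speedup = 725/105.13
= 6.90×


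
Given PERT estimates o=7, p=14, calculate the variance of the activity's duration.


σ² = ((p - o) / 6)² = (p - o)² / 36
= (14 - 7)² / 36
= 7² / 36
= 49 / 36
= 1.3611


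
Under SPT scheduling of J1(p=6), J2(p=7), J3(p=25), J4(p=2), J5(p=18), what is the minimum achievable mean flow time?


SPT order: J4 → J1 → J2 → J5 → J3
Completion times:
  J4: C=2
  J1: C=8
  J2: C=15
  J5: C=33
  J3: C=58
Sum = 116, n = 5
Mean flow = 116/5
= 23.20


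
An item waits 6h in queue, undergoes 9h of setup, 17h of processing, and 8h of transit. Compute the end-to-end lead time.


Lead time = queue + setup + processing + transit
= 6 + 9 + 17 + 8
= 40 hours


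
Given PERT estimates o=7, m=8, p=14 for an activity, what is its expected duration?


te = (o + 4m + p) / 6
= (7 + 4×8 + 14) / 6
= (7 + 32 + 14) / 6
= 53 / 6
= 8.83


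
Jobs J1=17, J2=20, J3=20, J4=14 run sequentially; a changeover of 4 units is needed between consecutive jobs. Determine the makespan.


Makespan = Σ processing + (n-1) × setup
= (17 + 20 + 20 + 14) + (4-1)×4
= 71 + 12
= 83 time units


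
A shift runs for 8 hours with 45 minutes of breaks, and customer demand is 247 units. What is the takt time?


Available = 8×60 - 45 = 435 min
Takt time = 435 / 247
= 1.76 min/unit


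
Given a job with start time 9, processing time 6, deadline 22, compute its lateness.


Completion = 9 + 6 = 15
Lateness = C - d = 15 - 22
= -7


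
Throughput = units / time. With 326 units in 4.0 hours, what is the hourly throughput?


Throughput = units / time
= 326 / 4.0
= 81.5 units/hour


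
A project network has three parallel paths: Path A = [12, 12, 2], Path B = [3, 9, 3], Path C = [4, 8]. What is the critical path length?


Path A: 12 + 12 + 2 = 26
Path B: 3 + 9 + 3 = 15
Path C: 4 + 8 = 12
Critical path = longest = max(26, 15, 12)
= 26 (Path A)


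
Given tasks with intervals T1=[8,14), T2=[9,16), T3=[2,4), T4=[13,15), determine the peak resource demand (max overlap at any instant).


Check each time point for overlaps:
  t=13: 3 tasks active (T1, T2, T4)
Max concurrent = 3


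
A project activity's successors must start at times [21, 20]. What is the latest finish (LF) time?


LF = min of all successor start times
Successors start at: [21, 20]
LF = min(21, 20)
= 20


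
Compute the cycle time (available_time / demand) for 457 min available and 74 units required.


Cycle time = available time / demand
= 457 / 74
= 6.18 min/unit


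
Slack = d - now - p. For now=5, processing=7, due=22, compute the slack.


Slack = due - current_time - processing
= 22 - 5 - 7
= 10


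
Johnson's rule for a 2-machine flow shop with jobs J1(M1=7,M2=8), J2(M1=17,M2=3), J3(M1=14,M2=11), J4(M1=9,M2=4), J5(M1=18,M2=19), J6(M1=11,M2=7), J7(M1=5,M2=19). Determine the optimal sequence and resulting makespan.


Johnson's rule:
Group 1 (M1≤M2, sort by M1): ['J7', 'J1', 'J5']
Group 2 (M1>M2, sort desc M2): ['J3', 'J6', 'J4', 'J2']
Sequence: J7 → J1 → J5 → J3 → J6 → J4 → J2
Makespan calculation:
  J7: M1 done=5, M2 done=24
  J1: M1 done=12, M2 done=32
  J5: M1 done=30, M2 done=51
  J3: M1 done=44, M2 done=62
  J6: M1 done=55, M2 done=69
  J4: M1 done=64, M2 done=73
  J2: M1 done=81, M2 done=84
= Sequence: J7 → J1 → J5 → J3 → J6 → J4 → J2, Makespan: 84


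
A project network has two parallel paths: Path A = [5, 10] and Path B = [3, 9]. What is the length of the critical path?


Path A: 5 + 10 = 15
Path B: 3 + 9 = 12
Critical path = longest = max(15, 12)
= 15 (Path A)


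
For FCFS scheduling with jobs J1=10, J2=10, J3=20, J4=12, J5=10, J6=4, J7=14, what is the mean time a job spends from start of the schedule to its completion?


Completion times:
  J1: completes at 10
  J2: completes at 20
  J3: completes at 40
  J4: completes at 52
  J5: completes at 62
  J6: completes at 66
  J7: completes at 80
Sum = 330
Average = 330/7
= 47.14


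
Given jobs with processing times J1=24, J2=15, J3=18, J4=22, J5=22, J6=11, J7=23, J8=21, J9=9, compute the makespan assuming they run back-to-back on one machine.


Sequential makespan: sum all processing times
= 24 + 15 + 18 + 22 + 22 + 11 + 23 + 21 + 9
= 165 time units


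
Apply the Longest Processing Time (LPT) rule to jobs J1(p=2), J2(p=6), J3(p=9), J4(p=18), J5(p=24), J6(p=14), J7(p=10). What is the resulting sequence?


LPT: sort by longest processing time first
  J5: p=24
  J4: p=18
  J6: p=14
  J7: p=10
  J3: p=9
  J2: p=6
  J1: p=2
Order: J5 → J4 → J6 → J7 → J3 → J2 → J1


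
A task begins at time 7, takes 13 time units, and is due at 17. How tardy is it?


Completion = start + processing = 7 + 13 = 20
Tardiness = max(0, C - d) = max(0, 20 - 17)
= max(0, 3)
= 3


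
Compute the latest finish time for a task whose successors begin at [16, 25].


LF = min of all successor start times
Successors start at: [16, 25]
LF = min(16, 25)
= 16


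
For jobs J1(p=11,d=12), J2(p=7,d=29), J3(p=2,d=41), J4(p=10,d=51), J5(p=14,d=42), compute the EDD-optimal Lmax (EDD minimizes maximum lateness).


EDD order: J1 → J2 → J3 → J5 → J4
Completion and lateness:
  J1: C=11, d=12, L=11-12=-1
  J2: C=18, d=29, L=18-29=-11
  J3: C=20, d=41, L=20-41=-21
  J5: C=34, d=42, L=34-42=-8
  J4: C=44, d=51, L=44-51=-7
Lmax = max(-1, -11, -21, -8, -7)
= -1


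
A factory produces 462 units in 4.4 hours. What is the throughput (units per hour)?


Throughput = units / time
= 462 / 4.4
= 105.0 units/hour


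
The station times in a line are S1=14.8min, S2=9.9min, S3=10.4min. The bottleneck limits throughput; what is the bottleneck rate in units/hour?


Bottleneck = longest station time
Station times: [14.8, 9.9, 10.4]
Max = 14.8 min
Rate = 60 / 14.8
= 4.05 units/hour (bottleneck: 14.8min)


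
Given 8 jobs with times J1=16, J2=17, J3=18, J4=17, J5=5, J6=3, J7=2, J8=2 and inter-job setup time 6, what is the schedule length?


Makespan = Σ processing + (n-1) × setup
= (16 + 17 + 18 + 17 + 5 + 3 + 2 + 2) + (8-1)×6
= 80 + 42
= 122 time units


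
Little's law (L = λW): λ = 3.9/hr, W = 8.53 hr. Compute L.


Little's law: L = λ × W
= 3.9 × 8.53
= 33.27


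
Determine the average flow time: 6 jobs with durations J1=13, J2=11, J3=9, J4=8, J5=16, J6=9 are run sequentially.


Completion times:
  J1: completes at 13
  J2: completes at 24
  J3: completes at 33
  J4: completes at 41
  J5: completes at 57
  J6: completes at 66
Sum = 234
Average = 234/6
= 39.00


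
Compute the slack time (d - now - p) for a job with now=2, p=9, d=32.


Slack = due - current_time - processing
= 32 - 2 - 9
= 21


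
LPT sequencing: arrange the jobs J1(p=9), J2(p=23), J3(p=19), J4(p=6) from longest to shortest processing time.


LPT: sort by longest processing time first
  J2: p=23
  J3: p=19
  J1: p=9
  J4: p=6
Order: J2 → J3 → J1 → J4


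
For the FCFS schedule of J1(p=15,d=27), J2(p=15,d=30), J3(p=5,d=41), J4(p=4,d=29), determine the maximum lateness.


Lateness per job (L = C - d):
  J1: C=15, d=27, L=-12
  J2: C=30, d=30, L=0
  J3: C=35, d=41, L=-6
  J4: C=39, d=29, L=10
Lmax = max(-12, 0, -6, 10)
= 10


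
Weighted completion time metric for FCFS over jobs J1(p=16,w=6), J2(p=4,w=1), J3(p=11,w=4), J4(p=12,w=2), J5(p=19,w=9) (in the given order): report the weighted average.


Completion times:
  J1: C=16, w×C=6×16=96
  J2: C=20, w×C=1×20=20
  J3: C=31, w×C=4×31=124
  J4: C=43, w×C=2×43=86
  J5: C=62, w×C=9×62=558
Sum w×C = 884
Sum w = 22
Weighted avg = 884/22
= 40.18


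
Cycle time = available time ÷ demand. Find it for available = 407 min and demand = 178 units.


Cycle time = available time / demand
= 407 / 178
= 2.29 min/unit


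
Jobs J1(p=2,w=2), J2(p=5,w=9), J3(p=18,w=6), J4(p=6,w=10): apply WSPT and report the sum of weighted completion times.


WSPT order (by p/w): J2 → J4 → J1 → J3
  J2: C=5, w·C=9×5=45
  J4: C=11, w·C=10×11=110
  J1: C=13, w·C=2×13=26
  J3: C=31, w·C=6×31=186
Σ w·C = 367
= 367


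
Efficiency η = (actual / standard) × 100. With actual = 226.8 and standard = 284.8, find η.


Efficiency = (actual / standard) × 100
= (226.8 / 284.8) × 100
= 79.6%


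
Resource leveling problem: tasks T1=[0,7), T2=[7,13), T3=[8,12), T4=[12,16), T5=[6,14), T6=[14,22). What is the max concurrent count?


Check each time point for overlaps:
  t=8: 3 tasks active (T2, T3, T5)
Max concurrent = 3


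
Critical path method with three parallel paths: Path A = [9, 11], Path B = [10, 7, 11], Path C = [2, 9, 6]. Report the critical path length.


Path A: 9 + 11 = 20
Path B: 10 + 7 + 11 = 28
Path C: 2 + 9 + 6 = 17
Critical path = longest = max(20, 28, 17)
= 28 (Path B)


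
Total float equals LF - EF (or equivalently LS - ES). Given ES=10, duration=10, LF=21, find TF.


EF = ES + duration = 10 + 10 = 20
LS = LF - duration = 21 - 10 = 11
Total Float = LF - EF = 21 - 20
(or LS - ES = 11 - 10)
= 1


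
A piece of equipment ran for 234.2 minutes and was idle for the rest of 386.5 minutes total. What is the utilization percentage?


Utilization = busy / total × 100
= 234.2 / 386.5 × 100
= 60.6%


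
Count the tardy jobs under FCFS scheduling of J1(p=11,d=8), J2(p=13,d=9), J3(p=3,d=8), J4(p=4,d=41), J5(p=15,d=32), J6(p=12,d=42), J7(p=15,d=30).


Completion vs due date:
  J1: C=11, d=8 → TARDY
  J2: C=24, d=9 → TARDY
  J3: C=27, d=8 → TARDY
  J4: C=31, d=41 → on time
  J5: C=46, d=32 → TARDY
  J6: C=58, d=42 → TARDY
  J7: C=73, d=30 → TARDY
Tardy jobs: J1, J2, J3, J5, J6, J7
Count = 6


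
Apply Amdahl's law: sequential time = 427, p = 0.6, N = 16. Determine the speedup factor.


Amdahl's law: T_p = T × ((1-p) + p/N)
= 427 × ((1-0.6) + 0.6/16)
= 427 × (0.40 + 0.0375)
= 427 × 0.4375
= 186.81
Speedup = 427/186.81
= 2.29×


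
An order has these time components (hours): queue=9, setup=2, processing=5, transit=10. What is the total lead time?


Lead time = queue + setup + processing + transit
= 9 + 2 + 5 + 10
= 26 hours


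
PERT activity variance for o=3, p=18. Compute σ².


σ² = ((p - o) / 6)² = (p - o)² / 36
= (18 - 3)² / 36
= 15² / 36
= 225 / 36
= 6.2500


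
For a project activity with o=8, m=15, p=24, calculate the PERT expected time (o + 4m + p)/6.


te = (o + 4m + p) / 6
= (8 + 4×15 + 24) / 6
= (8 + 60 + 24) / 6
= 92 / 6
= 15.33


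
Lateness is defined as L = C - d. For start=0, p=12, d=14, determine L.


Completion = 0 + 12 = 12
Lateness = C - d = 12 - 14
= -2


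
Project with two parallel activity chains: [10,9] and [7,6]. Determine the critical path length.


Path A: 10 + 9 = 19
Path B: 7 + 6 = 13
Critical path = longest = max(19, 13)
= 19 (Path A)


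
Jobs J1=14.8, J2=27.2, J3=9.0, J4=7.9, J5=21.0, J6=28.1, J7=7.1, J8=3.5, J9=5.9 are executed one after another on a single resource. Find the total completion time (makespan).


Sequential makespan: sum all processing times
= 14.8 + 27.2 + 9.0 + 7.9 + 21.0 + 28.1 + 7.1 + 3.5 + 5.9
= 124.5 time units


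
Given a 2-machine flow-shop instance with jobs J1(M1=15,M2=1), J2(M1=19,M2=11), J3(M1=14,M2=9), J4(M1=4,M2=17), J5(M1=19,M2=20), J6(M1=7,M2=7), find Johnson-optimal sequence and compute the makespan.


Johnson's rule:
Group 1 (M1≤M2, sort by M1): ['J4', 'J6', 'J5']
Group 2 (M1>M2, sort desc M2): ['J2', 'J3', 'J1']
Sequence: J4 → J6 → J5 → J2 → J3 → J1
Makespan calculation:
  J4: M1 done=4, M2 done=21
  J6: M1 done=11, M2 done=28
  J5: M1 done=30, M2 done=50
  J2: M1 done=49, M2 done=61
  J3: M1 done=63, M2 done=72
  J1: M1 done=78, M2 done=79
= Sequence: J4 → J6 → J5 → J2 → J3 → J1, Makespan: 79


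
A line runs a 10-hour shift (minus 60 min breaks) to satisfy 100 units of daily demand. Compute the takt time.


Available = 10×60 - 60 = 540 min
Takt time = 540 / 100
= 5.40 min/unit


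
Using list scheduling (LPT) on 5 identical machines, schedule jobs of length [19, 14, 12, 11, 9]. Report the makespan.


Jobs (LPT sorted): [19, 14, 12, 11, 9]
Machines: 5
  J=19 → Machine 1 (load: 0+19=19)
  J=14 → Machine 2 (load: 0+14=14)
  J=12 → Machine 3 (load: 0+12=12)
  J=11 → Machine 4 (load: 0+11=11)
  J=9 → Machine 5 (load: 0+9=9)
Machine loads: [19, 14, 12, 11, 9]
Makespan = max = 19 time units


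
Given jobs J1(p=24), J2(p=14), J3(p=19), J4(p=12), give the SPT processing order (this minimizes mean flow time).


SPT: sort by shortest processing time
  J4: p=12
  J2: p=14
  J3: p=19
  J1: p=24
Order: J4 → J2 → J3 → J1


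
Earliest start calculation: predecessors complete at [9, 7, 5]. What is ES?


ES = max of all predecessor completion times
Predecessors: [9, 7, 5]
ES = max(9, 7, 5)
= 9


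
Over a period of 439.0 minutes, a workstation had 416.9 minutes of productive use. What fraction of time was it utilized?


Utilization = busy / total × 100
= 416.9 / 439.0 × 100
= 95.0%


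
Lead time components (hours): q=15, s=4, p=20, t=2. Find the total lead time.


Lead time = queue + setup + processing + transit
= 15 + 4 + 20 + 2
= 41 hours


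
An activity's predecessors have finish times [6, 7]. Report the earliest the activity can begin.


ES = max of all predecessor completion times
Predecessors: [6, 7]
ES = max(6, 7)
= 7


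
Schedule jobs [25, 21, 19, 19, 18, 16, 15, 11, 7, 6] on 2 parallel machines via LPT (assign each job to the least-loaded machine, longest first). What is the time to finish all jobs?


Jobs (LPT sorted): [25, 21, 19, 19, 18, 16, 15, 11, 7, 6]
Machines: 2
  J=25 → Machine 1 (load: 0+25=25)
  J=21 → Machine 2 (load: 0+21=21)
  J=19 → Machine 2 (load: 21+19=40)
  J=19 → Machine 1 (load: 25+19=44)
  J=18 → Machine 2 (load: 40+18=58)
  J=16 → Machine 1 (load: 44+16=60)
  J=15 → Machine 2 (load: 58+15=73)
  J=11 → Machine 1 (load: 60+11=71)
  J=7 → Machine 1 (load: 71+7=78)
  J=6 → Machine 2 (load: 73+6=79)
Machine loads: [78, 79]
Makespan = max = 79 time units


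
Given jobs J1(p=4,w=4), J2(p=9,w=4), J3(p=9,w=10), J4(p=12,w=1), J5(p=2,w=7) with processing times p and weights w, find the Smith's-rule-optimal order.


WSPT (Smith's rule): sort by p/w ascending
  J5: p/w = 2/7 = 0.286
  J3: p/w = 9/10 = 0.900
  J1: p/w = 4/4 = 1.000
  J2: p/w = 9/4 = 2.250
  J4: p/w = 12/1 = 12.000
Order: J5 → J3 → J1 → J2 → J4


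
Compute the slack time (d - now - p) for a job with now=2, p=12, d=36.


Slack = due - current_time - processing
= 36 - 2 - 12
= 22


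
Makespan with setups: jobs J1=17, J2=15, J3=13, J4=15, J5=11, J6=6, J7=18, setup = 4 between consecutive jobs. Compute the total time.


Makespan = Σ processing + (n-1) × setup
= (17 + 15 + 13 + 15 + 11 + 6 + 18) + (7-1)×4
= 95 + 24
= 119 time units


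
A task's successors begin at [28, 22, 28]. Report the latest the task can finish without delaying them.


LF = min of all successor start times
Successors start at: [28, 22, 28]
LF = min(28, 22, 28)
= 22


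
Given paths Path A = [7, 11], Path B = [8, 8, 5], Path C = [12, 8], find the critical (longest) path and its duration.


Path A: 7 + 11 = 18
Path B: 8 + 8 + 5 = 21
Path C: 12 + 8 = 20
Critical path = longest = max(18, 21, 20)
= 21 (Path B)


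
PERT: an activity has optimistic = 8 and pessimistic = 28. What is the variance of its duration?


σ² = ((p - o) / 6)² = (p - o)² / 36
= (28 - 8)² / 36
= 20² / 36
= 400 / 36
= 11.1111


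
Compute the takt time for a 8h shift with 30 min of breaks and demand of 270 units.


Available = 8×60 - 30 = 450 min
Takt time = 450 / 270
= 1.67 min/unit


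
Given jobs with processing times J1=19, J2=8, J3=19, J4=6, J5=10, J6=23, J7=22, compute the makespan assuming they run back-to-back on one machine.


Sequential makespan: sum all processing times
= 19 + 8 + 19 + 6 + 10 + 23 + 22
= 107 time units


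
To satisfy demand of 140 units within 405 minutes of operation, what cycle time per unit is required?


Cycle time = available time / demand
= 405 / 140
= 2.89 min/unit


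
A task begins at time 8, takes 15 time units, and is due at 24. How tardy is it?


Completion = start + processing = 8 + 15 = 23
Tardiness = max(0, C - d) = max(0, 23 - 24)
= max(0, -1)
= 0


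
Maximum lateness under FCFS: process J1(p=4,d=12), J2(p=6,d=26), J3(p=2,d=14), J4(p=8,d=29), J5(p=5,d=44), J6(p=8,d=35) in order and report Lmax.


Lateness per job (L = C - d):
  J1: C=4, d=12, L=-8
  J2: C=10, d=26, L=-16
  J3: C=12, d=14, L=-2
  J4: C=20, d=29, L=-9
  J5: C=25, d=44, L=-19
  J6: C=33, d=35, L=-2
Lmax = max(-8, -16, -2, -9, -19, -2)
= -2


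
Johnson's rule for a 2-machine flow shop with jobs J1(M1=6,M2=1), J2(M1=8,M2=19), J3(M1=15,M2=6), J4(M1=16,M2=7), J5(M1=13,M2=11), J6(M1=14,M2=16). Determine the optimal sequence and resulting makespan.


Johnson's rule:
Group 1 (M1≤M2, sort by M1): ['J2', 'J6']
Group 2 (M1>M2, sort desc M2): ['J5', 'J4', 'J3', 'J1']
Sequence: J2 → J6 → J5 → J4 → J3 → J1
Makespan calculation:
  J2: M1 done=8, M2 done=27
  J6: M1 done=22, M2 done=43
  J5: M1 done=35, M2 done=54
  J4: M1 done=51, M2 done=61
  J3: M1 done=66, M2 done=72
  J1: M1 done=72, M2 done=73
= Sequence: J2 → J6 → J5 → J4 → J3 → J1, Makespan: 73


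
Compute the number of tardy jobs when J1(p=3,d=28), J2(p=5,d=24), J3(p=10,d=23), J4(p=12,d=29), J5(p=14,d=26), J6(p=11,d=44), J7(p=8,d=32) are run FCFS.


Completion vs due date:
  J1: C=3, d=28 → on time
  J2: C=8, d=24 → on time
  J3: C=18, d=23 → on time
  J4: C=30, d=29 → TARDY
  J5: C=44, d=26 → TARDY
  J6: C=55, d=44 → TARDY
  J7: C=63, d=32 → TARDY
Tardy jobs: J4, J5, J6, J7
Count = 4


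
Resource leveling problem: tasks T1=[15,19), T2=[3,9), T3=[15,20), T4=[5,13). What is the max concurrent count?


Check each time point for overlaps:
  t=5: 2 tasks active (T2, T4)
Max concurrent = 2


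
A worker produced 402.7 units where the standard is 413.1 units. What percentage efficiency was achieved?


Efficiency = (actual / standard) × 100
= (402.7 / 413.1) × 100
= 97.5%


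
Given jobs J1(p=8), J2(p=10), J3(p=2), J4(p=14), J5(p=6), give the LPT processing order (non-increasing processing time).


LPT: sort by longest processing time first
  J4: p=14
  J2: p=10
  J1: p=8
  J5: p=6
  J3: p=2
Order: J4 → J2 → J1 → J5 → J3


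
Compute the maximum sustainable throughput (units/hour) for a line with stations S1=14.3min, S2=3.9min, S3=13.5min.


Bottleneck = longest station time
Station times: [14.3, 3.9, 13.5]
Max = 14.3 min
Rate = 60 / 14.3
= 4.20 units/hour (bottleneck: 14.3min)


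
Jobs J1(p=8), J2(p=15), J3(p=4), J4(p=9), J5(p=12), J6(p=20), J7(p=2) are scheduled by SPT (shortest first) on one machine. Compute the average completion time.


SPT order: J7 → J3 → J1 → J4 → J5 → J2 → J6
Completion times:
  J7: C=2
  J3: C=6
  J1: C=14
  J4: C=23
  J5: C=35
  J2: C=50
  J6: C=70
Sum = 200, n = 7
Mean flow = 200/7
= 28.57


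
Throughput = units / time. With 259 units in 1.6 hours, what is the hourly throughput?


Throughput = units / time
= 259 / 1.6
= 161.9 units/hour


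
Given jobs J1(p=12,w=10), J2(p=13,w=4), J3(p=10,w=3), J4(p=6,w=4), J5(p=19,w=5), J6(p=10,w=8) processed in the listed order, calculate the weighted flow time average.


Completion times:
  J1: C=12, w×C=10×12=120
  J2: C=25, w×C=4×25=100
  J3: C=35, w×C=3×35=105
  J4: C=41, w×C=4×41=164
  J5: C=60, w×C=5×60=300
  J6: C=70, w×C=8×70=560
Sum w×C = 1349
Sum w = 34
Weighted avg = 1349/34
= 39.68


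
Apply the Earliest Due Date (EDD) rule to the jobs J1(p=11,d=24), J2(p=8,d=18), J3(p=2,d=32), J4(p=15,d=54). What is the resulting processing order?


EDD: sort by earliest due date
  J2: d=18, p=8
  J1: d=24, p=11
  J3: d=32, p=2
  J4: d=54, p=15
Order: J2 → J1 → J3 → J4


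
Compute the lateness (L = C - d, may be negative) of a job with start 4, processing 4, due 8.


Completion = 4 + 4 = 8
Lateness = C - d = 8 - 8
= 0


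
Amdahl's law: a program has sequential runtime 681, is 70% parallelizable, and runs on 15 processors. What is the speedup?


Amdahl's law: T_p = T × ((1-p) + p/N)
= 681 × ((1-0.7) + 0.7/15)
= 681 × (0.30 + 0.0467)
= 681 × 0.3467
= 236.08
Speedup = 681/236.08
= 2.88×


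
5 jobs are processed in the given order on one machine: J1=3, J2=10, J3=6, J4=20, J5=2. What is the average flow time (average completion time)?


Completion times:
  J1: completes at 3
  J2: completes at 13
  J3: completes at 19
  J4: completes at 39
  J5: completes at 41
Sum = 115
Average = 115/5
= 23.00


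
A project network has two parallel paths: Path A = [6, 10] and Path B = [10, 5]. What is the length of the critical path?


Path A: 6 + 10 = 16
Path B: 10 + 5 = 15
Critical path = longest = max(16, 15)
= 16 (Path A)


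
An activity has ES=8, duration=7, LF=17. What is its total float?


EF = ES + duration = 8 + 7 = 15
LS = LF - duration = 17 - 7 = 10
Total Float = LF - EF = 17 - 15
(or LS - ES = 10 - 8)
= 2


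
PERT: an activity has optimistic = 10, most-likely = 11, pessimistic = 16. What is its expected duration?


te = (o + 4m + p) / 6
= (10 + 4×11 + 16) / 6
= (10 + 44 + 16) / 6
= 70 / 6
= 11.67


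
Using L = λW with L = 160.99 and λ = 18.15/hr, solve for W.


Little's law: L = λW → W = L / λ
= 160.99 / 18.15
= 8.87 hours


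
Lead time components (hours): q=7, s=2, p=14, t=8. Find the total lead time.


Lead time = queue + setup + processing + transit
= 7 + 2 + 14 + 8
= 31 hours


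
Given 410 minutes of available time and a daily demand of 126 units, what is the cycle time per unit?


Cycle time = available time / demand
= 410 / 126
= 3.25 min/unit


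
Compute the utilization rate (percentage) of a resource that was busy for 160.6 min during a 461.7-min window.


Utilization = busy / total × 100
= 160.6 / 461.7 × 100
= 34.8%


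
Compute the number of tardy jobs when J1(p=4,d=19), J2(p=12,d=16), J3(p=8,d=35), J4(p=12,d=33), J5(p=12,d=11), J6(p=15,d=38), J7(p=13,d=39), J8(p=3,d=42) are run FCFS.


Completion vs due date:
  J1: C=4, d=19 → on time
  J2: C=16, d=16 → on time
  J3: C=24, d=35 → on time
  J4: C=36, d=33 → TARDY
  J5: C=48, d=11 → TARDY
  J6: C=63, d=38 → TARDY
  J7: C=76, d=39 → TARDY
  J8: C=79, d=42 → TARDY
Tardy jobs: J4, J5, J6, J7, J8
Count = 5


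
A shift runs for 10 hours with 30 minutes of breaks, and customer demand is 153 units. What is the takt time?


Available = 10×60 - 30 = 570 min
Takt time = 570 / 153
= 3.73 min/unit


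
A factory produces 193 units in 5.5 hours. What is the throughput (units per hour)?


Throughput = units / time
= 193 / 5.5
= 35.1 units/hour


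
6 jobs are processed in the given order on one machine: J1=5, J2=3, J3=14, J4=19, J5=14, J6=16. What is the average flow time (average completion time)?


Completion times:
  J1: completes at 5
  J2: completes at 8
  J3: completes at 22
  J4: completes at 41
  J5: completes at 55
  J6: completes at 71
Sum = 202
Average = 202/6
= 33.67


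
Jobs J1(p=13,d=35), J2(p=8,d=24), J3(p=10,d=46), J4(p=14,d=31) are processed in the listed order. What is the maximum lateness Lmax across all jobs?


Lateness per job (L = C - d):
  J1: C=13, d=35, L=-22
  J2: C=21, d=24, L=-3
  J3: C=31, d=46, L=-15
  J4: C=45, d=31, L=14
Lmax = max(-22, -3, -15, 14)
= 14


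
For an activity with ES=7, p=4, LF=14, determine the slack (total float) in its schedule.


EF = ES + duration = 7 + 4 = 11
LS = LF - duration = 14 - 4 = 10
Total Float = LF - EF = 14 - 11
(or LS - ES = 10 - 7)
= 3


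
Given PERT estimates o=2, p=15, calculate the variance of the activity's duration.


σ² = ((p - o) / 6)² = (p - o)² / 36
= (15 - 2)² / 36
= 13² / 36
= 169 / 36
= 4.6944


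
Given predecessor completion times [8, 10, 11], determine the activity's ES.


ES = max of all predecessor completion times
Predecessors: [8, 10, 11]
ES = max(8, 10, 11)
= 11


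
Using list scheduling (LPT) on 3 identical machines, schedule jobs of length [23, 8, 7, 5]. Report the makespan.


Jobs (LPT sorted): [23, 8, 7, 5]
Machines: 3
  J=23 → Machine 1 (load: 0+23=23)
  J=8 → Machine 2 (load: 0+8=8)
  J=7 → Machine 3 (load: 0+7=7)
  J=5 → Machine 3 (load: 7+5=12)
Machine loads: [23, 8, 12]
Makespan = max = 23 time units


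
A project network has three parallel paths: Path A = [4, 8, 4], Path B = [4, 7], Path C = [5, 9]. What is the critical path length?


Path A: 4 + 8 + 4 = 16
Path B: 4 + 7 = 11
Path C: 5 + 9 = 14
Critical path = longest = max(16, 11, 14)
= 16 (Path A)
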